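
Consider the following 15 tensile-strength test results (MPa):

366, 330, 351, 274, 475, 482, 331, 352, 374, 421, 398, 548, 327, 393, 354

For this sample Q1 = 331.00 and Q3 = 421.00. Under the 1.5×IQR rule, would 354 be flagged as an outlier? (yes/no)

IQR = Q3 − Q1 = 421.00 − 331.00 = 90.00.
Lower fence = Q1 − 1.5·IQR = 331.00 − 135.00 = 196.00.
Upper fence = Q3 + 1.5·IQR = 421.00 + 135.00 = 556.00.
354 lies within [196.00, 556.00].

no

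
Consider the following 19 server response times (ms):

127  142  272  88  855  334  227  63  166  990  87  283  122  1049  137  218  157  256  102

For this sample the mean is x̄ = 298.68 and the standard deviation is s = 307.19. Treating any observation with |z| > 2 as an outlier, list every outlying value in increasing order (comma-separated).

Cutoffs at x̄ ± 2s: 298.68 ± 2·307.19 = [-315.70, 913.06].
990: z = 2.25, |z| > 2 → outlier.
1049: z = 2.44, |z| > 2 → outlier.
Every other value lies within [-315.70, 913.06].

990, 1049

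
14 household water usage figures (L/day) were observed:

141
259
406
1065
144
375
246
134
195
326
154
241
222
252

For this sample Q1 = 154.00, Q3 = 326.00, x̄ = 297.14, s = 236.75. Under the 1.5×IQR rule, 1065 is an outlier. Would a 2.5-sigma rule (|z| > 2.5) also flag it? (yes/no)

z = (1065 − 297.14) / 236.75 = 3.24.
|z| = 3.24 > 2.5.

yes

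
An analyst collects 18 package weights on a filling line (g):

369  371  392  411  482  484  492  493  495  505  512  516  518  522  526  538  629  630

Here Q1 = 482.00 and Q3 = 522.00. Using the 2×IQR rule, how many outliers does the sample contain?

5

IQR = 40.00; fences at 482.00 − 80.00 = 402.00 and 522.00 + 80.00 = 602.00.
Outside the cutoffs: 369, 371, 392, 629, 630.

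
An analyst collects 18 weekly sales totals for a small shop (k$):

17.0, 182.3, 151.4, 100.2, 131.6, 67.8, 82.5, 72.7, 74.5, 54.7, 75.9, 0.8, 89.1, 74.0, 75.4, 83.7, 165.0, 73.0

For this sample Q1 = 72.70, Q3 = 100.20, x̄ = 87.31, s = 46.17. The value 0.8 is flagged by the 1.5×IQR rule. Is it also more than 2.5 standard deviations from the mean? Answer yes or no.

z = (0.8 − 87.31) / 46.17 = -1.87.
|z| = 1.87 ≤ 2.5.

no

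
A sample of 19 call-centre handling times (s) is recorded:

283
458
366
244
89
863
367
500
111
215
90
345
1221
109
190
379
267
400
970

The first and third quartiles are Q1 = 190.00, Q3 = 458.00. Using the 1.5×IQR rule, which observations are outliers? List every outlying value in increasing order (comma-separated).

IQR = Q3 − Q1 = 458.00 − 190.00 = 268.00.
Lower fence = Q1 − 1.5·IQR = 190.00 − 402.00 = -212.00.
Upper fence = Q3 + 1.5·IQR = 458.00 + 402.00 = 860.00.
863 > 860.00 → outlier.
970 > 860.00 → outlier.
1221 > 860.00 → outlier.
All remaining values lie within [-212.00, 860.00].

863, 970, 1221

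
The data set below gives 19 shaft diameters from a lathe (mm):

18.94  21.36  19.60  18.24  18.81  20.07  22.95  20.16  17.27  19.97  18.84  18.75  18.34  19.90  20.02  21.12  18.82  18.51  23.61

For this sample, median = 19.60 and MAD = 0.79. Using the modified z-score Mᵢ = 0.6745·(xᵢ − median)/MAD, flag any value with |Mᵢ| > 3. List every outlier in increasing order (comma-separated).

23.61

|Mᵢ| > 3 ⇔ |xᵢ − 19.60| > 3·0.79/0.6745 = 3.51.
So outliers lie outside [16.09, 23.11].
23.61: M = 3.42 → outlier.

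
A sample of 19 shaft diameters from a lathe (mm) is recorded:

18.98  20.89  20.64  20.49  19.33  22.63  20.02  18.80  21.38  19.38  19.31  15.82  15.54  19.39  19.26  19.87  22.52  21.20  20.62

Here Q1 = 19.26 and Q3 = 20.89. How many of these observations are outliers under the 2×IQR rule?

2

IQR = 1.63; fences at 19.26 − 3.26 = 16.00 and 20.89 + 3.26 = 24.15.
Outside the cutoffs: 15.54, 15.82.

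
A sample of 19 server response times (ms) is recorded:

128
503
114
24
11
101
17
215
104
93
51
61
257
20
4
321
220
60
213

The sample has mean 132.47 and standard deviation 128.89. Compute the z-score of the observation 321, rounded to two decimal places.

z = (321 − 132.47) / 128.89 = 1.46.

1.46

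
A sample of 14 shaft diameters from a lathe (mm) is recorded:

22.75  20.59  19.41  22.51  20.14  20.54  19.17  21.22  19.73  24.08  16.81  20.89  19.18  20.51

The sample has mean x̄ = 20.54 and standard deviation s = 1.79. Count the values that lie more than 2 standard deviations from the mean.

1

Cutoffs: x̄ ± 2s = [16.96, 24.12].
Outside the cutoffs: 16.81.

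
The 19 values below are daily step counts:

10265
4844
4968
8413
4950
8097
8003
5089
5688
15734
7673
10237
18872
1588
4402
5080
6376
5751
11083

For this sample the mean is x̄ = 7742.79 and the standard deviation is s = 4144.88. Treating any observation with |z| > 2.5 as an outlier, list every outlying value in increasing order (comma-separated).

18872

Cutoffs at x̄ ± 2.5s: 7742.79 ± 2.5·4144.88 = [-2619.41, 18104.99].
18872: z = 2.69, |z| > 2.5 → outlier.
Every other value lies within [-2619.41, 18104.99].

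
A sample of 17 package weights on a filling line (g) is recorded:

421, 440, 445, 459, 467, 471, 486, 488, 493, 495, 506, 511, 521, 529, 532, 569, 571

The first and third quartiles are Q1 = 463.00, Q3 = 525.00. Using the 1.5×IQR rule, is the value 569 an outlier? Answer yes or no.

no

IQR = Q3 − Q1 = 525.00 − 463.00 = 62.00.
Lower fence = Q1 − 1.5·IQR = 463.00 − 93.00 = 370.00.
Upper fence = Q3 + 1.5·IQR = 525.00 + 93.00 = 618.00.
569 lies within [370.00, 618.00].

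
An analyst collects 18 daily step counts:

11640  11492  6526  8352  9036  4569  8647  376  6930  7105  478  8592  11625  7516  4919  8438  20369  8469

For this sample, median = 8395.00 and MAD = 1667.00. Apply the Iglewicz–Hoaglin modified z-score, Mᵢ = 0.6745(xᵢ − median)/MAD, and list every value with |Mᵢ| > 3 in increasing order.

376, 478, 20369

|Mᵢ| > 3 ⇔ |xᵢ − 8395.00| > 3·1667.00/0.6745 = 7414.38.
So outliers lie outside [980.62, 15809.38].
376: M = -3.24 → outlier.
478: M = -3.20 → outlier.
20369: M = 4.84 → outlier.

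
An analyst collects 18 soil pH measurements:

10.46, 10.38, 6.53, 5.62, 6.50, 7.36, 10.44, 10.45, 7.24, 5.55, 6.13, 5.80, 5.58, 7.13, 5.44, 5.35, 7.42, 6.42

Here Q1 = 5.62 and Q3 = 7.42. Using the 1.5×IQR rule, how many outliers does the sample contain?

4

IQR = 1.80; fences at 5.62 − 2.70 = 2.92 and 7.42 + 2.70 = 10.12.
Outside the cutoffs: 10.38, 10.44, 10.45, 10.46.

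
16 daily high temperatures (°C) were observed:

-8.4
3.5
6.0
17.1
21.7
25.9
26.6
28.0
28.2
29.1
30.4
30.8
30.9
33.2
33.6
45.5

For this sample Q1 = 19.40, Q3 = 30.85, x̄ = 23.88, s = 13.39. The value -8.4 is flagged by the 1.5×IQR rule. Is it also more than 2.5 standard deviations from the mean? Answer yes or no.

no

z = (-8.4 − 23.88) / 13.39 = -2.41.
|z| = 2.41 ≤ 2.5.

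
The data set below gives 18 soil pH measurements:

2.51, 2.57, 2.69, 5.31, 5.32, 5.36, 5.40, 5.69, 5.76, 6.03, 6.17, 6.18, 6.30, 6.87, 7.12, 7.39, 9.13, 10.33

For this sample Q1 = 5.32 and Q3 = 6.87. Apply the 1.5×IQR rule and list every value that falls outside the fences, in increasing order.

2.51, 2.57, 2.69, 10.33

IQR = Q3 − Q1 = 6.87 − 5.32 = 1.55.
Lower fence = Q1 − 1.5·IQR = 5.32 − 2.325 = 2.995.
Upper fence = Q3 + 1.5·IQR = 6.87 + 2.325 = 9.195.
2.51 < 2.995 → outlier.
2.57 < 2.995 → outlier.
2.69 < 2.995 → outlier.
10.33 > 9.195 → outlier.
All remaining values lie within [2.995, 9.195].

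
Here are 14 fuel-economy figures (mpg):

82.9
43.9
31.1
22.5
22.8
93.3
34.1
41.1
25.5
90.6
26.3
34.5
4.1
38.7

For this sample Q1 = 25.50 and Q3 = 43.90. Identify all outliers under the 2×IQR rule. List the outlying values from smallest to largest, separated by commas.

82.9, 90.6, 93.3

IQR = Q3 − Q1 = 43.90 − 25.50 = 18.40.
Lower fence = Q1 − 2·IQR = 25.50 − 36.80 = -11.30.
Upper fence = Q3 + 2·IQR = 43.90 + 36.80 = 80.70.
82.9 > 80.70 → outlier.
90.6 > 80.70 → outlier.
93.3 > 80.70 → outlier.
All remaining values lie within [-11.30, 80.70].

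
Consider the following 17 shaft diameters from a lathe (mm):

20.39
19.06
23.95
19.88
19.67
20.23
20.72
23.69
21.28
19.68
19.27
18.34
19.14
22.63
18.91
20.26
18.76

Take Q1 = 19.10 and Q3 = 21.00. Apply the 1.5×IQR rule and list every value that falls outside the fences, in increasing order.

IQR = Q3 − Q1 = 21.00 − 19.10 = 1.90.
Lower fence = Q1 − 1.5·IQR = 19.10 − 2.85 = 16.25.
Upper fence = Q3 + 1.5·IQR = 21.00 + 2.85 = 23.85.
23.95 > 23.85 → outlier.
All remaining values lie within [16.25, 23.85].

23.95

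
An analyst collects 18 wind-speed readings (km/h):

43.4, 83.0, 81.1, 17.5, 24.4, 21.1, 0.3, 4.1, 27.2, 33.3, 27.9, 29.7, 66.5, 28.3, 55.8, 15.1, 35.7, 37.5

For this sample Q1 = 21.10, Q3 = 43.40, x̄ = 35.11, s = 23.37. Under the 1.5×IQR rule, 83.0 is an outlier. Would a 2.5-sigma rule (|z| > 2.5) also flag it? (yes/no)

no

z = (83.0 − 35.11) / 23.37 = 2.05.
|z| = 2.05 ≤ 2.5.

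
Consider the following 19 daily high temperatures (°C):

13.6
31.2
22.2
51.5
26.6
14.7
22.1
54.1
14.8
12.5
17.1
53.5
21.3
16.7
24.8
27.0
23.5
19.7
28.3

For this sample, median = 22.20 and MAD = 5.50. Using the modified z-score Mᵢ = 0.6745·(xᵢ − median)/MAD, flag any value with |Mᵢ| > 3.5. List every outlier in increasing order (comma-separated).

51.5, 53.5, 54.1

|Mᵢ| > 3.5 ⇔ |xᵢ − 22.20| > 3.5·5.50/0.6745 = 28.54.
So outliers lie outside [-6.34, 50.74].
51.5: M = 3.59 → outlier.
53.5: M = 3.84 → outlier.
54.1: M = 3.91 → outlier.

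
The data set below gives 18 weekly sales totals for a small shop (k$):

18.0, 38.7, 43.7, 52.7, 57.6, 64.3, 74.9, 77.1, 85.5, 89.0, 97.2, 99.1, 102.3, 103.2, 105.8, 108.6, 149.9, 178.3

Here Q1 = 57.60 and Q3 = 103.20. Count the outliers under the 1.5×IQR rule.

1

IQR = 45.60; fences at 57.60 − 68.40 = -10.80 and 103.20 + 68.40 = 171.60.
Outside the cutoffs: 178.3.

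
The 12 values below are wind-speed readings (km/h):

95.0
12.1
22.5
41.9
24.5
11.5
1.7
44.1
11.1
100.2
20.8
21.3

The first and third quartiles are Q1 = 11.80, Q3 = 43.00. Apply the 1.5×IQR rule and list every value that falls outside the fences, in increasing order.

IQR = Q3 − Q1 = 43.00 − 11.80 = 31.20.
Lower fence = Q1 − 1.5·IQR = 11.80 − 46.80 = -35.00.
Upper fence = Q3 + 1.5·IQR = 43.00 + 46.80 = 89.80.
95.0 > 89.80 → outlier.
100.2 > 89.80 → outlier.
All remaining values lie within [-35.00, 89.80].

95.0, 100.2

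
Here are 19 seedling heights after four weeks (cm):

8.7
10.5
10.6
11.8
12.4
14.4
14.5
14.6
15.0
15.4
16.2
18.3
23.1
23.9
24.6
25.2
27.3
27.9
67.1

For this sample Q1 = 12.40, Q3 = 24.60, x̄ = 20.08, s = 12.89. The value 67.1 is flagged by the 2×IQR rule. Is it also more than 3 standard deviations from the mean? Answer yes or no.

yes

z = (67.1 − 20.08) / 12.89 = 3.65.
|z| = 3.65 > 3.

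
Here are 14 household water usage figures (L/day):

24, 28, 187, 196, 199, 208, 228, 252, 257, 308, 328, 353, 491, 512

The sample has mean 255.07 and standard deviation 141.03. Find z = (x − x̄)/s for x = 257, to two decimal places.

0.01

z = (257 − 255.07) / 141.03 = 0.01.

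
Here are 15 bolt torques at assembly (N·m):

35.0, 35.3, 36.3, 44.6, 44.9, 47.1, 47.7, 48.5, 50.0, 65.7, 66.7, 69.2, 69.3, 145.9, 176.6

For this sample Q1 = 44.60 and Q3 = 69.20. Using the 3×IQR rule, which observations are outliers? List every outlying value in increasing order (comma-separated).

145.9, 176.6

IQR = Q3 − Q1 = 69.20 − 44.60 = 24.60.
Lower fence = Q1 − 3·IQR = 44.60 − 73.80 = -29.20.
Upper fence = Q3 + 3·IQR = 69.20 + 73.80 = 143.00.
145.9 > 143.00 → outlier.
176.6 > 143.00 → outlier.
All remaining values lie within [-29.20, 143.00].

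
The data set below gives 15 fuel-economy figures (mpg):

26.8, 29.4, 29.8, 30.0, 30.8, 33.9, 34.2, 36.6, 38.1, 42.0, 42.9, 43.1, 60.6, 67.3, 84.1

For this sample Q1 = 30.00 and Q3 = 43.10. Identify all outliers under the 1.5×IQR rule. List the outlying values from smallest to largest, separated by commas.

IQR = Q3 − Q1 = 43.10 − 30.00 = 13.10.
Lower fence = Q1 − 1.5·IQR = 30.00 − 19.65 = 10.35.
Upper fence = Q3 + 1.5·IQR = 43.10 + 19.65 = 62.75.
67.3 > 62.75 → outlier.
84.1 > 62.75 → outlier.
All remaining values lie within [10.35, 62.75].

67.3, 84.1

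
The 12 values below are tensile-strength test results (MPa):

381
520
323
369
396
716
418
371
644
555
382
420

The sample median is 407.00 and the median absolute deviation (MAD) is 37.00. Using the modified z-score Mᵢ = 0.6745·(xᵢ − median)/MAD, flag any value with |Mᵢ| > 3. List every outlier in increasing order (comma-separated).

|Mᵢ| > 3 ⇔ |xᵢ − 407.00| > 3·37.00/0.6745 = 164.57.
So outliers lie outside [242.43, 571.57].
644: M = 4.32 → outlier.
716: M = 5.63 → outlier.

644, 716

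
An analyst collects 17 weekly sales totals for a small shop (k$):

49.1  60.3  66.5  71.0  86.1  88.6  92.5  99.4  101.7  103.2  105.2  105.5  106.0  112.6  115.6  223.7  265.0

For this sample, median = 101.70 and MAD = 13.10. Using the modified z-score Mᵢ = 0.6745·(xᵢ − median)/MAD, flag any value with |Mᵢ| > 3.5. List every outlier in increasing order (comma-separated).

|Mᵢ| > 3.5 ⇔ |xᵢ − 101.70| > 3.5·13.10/0.6745 = 67.98.
So outliers lie outside [33.72, 169.68].
223.7: M = 6.28 → outlier.
265.0: M = 8.41 → outlier.

223.7, 265.0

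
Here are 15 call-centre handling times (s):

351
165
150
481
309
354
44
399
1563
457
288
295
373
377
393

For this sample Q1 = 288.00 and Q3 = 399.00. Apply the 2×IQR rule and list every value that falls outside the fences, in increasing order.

44, 1563

IQR = Q3 − Q1 = 399.00 − 288.00 = 111.00.
Lower fence = Q1 − 2·IQR = 288.00 − 222.00 = 66.00.
Upper fence = Q3 + 2·IQR = 399.00 + 222.00 = 621.00.
44 < 66.00 → outlier.
1563 > 621.00 → outlier.
All remaining values lie within [66.00, 621.00].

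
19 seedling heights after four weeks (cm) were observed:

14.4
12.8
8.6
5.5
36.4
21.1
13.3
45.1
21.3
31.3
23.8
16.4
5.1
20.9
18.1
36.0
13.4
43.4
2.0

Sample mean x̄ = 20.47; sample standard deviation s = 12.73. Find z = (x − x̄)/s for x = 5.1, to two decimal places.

-1.21

z = (5.1 − 20.47) / 12.73 = -1.21.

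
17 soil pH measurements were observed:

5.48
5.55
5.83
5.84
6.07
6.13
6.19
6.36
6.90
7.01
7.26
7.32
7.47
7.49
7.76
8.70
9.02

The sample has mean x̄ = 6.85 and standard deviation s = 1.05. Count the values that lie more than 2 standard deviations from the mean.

Cutoffs: x̄ ± 2s = [4.75, 8.95].
Outside the cutoffs: 9.02.

1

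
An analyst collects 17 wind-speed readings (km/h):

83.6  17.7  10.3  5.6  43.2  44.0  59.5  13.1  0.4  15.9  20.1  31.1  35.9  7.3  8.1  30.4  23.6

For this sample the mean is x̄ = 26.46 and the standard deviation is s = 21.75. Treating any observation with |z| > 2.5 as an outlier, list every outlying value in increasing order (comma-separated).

Cutoffs at x̄ ± 2.5s: 26.46 ± 2.5·21.75 = [-27.915, 80.835].
83.6: z = 2.63, |z| > 2.5 → outlier.
Every other value lies within [-27.915, 80.835].

83.6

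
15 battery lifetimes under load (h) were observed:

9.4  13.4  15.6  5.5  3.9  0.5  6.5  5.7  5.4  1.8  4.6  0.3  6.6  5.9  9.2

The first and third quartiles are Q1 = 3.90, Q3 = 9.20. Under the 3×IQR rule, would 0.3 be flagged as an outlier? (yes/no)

no

IQR = Q3 − Q1 = 9.20 − 3.90 = 5.30.
Lower fence = Q1 − 3·IQR = 3.90 − 15.90 = -12.00.
Upper fence = Q3 + 3·IQR = 9.20 + 15.90 = 25.10.
0.3 lies within [-12.00, 25.10].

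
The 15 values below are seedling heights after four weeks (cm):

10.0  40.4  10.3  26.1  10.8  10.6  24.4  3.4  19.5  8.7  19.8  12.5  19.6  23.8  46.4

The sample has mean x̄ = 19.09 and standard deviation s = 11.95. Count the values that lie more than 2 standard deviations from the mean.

1

Cutoffs: x̄ ± 2s = [-4.81, 42.99].
Outside the cutoffs: 46.4.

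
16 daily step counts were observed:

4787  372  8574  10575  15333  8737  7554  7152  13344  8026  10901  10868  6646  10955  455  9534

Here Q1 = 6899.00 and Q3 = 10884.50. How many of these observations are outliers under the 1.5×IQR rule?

2

IQR = 3985.50; fences at 6899.00 − 5978.25 = 920.75 and 10884.50 + 5978.25 = 16862.75.
Outside the cutoffs: 372, 455.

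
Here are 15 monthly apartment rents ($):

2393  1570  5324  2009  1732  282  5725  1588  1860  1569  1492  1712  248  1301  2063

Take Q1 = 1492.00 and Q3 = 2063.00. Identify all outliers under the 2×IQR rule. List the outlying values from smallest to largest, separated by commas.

IQR = Q3 − Q1 = 2063.00 − 1492.00 = 571.00.
Lower fence = Q1 − 2·IQR = 1492.00 − 1142.00 = 350.00.
Upper fence = Q3 + 2·IQR = 2063.00 + 1142.00 = 3205.00.
248 < 350.00 → outlier.
282 < 350.00 → outlier.
5324 > 3205.00 → outlier.
5725 > 3205.00 → outlier.
All remaining values lie within [350.00, 3205.00].

248, 282, 5324, 5725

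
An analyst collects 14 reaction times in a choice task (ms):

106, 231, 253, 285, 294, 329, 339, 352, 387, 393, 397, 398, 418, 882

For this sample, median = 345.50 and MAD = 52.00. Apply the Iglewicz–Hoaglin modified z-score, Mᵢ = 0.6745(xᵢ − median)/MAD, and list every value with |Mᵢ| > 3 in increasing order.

106, 882

|Mᵢ| > 3 ⇔ |xᵢ − 345.50| > 3·52.00/0.6745 = 231.28.
So outliers lie outside [114.22, 576.78].
106: M = -3.11 → outlier.
882: M = 6.96 → outlier.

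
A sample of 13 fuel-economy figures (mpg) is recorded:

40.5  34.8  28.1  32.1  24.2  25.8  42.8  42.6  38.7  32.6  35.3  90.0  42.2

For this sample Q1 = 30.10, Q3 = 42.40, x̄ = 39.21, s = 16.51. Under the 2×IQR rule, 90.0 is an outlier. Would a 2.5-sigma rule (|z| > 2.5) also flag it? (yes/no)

z = (90.0 − 39.21) / 16.51 = 3.08.
|z| = 3.08 > 2.5.

yes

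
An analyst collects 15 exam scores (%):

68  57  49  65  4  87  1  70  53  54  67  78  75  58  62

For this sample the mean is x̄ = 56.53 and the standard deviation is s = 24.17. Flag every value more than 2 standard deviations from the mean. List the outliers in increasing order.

1, 4

Cutoffs at x̄ ± 2s: 56.53 ± 2·24.17 = [8.19, 104.87].
1: z = -2.30, |z| > 2 → outlier.
4: z = -2.17, |z| > 2 → outlier.
Every other value lies within [8.19, 104.87].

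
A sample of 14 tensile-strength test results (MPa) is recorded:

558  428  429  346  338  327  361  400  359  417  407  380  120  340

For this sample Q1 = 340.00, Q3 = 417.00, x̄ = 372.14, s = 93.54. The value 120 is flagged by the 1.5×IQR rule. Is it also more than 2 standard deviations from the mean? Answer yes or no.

yes

z = (120 − 372.14) / 93.54 = -2.70.
|z| = 2.70 > 2.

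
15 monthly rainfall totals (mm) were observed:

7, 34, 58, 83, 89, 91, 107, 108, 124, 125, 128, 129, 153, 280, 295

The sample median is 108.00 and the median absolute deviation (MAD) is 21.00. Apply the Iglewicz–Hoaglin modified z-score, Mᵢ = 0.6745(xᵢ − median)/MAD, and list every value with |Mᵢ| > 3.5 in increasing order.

|Mᵢ| > 3.5 ⇔ |xᵢ − 108.00| > 3.5·21.00/0.6745 = 108.97.
So outliers lie outside [-0.97, 216.97].
280: M = 5.52 → outlier.
295: M = 6.01 → outlier.

280, 295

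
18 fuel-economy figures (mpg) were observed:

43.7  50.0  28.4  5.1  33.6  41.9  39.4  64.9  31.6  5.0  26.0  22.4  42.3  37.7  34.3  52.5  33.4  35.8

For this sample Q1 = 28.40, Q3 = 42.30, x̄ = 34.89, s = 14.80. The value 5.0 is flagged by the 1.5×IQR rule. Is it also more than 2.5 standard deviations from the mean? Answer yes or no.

z = (5.0 − 34.89) / 14.80 = -2.02.
|z| = 2.02 ≤ 2.5.

no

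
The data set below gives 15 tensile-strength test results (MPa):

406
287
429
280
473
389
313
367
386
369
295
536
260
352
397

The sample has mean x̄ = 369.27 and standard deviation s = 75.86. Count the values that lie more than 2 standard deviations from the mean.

1

Cutoffs: x̄ ± 2s = [217.55, 520.99].
Outside the cutoffs: 536.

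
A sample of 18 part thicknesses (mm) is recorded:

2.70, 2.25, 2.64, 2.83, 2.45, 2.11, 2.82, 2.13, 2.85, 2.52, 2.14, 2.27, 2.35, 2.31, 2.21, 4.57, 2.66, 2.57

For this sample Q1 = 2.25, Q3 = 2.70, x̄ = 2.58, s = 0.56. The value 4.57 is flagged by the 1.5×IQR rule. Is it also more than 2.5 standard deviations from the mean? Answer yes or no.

z = (4.57 − 2.58) / 0.56 = 3.55.
|z| = 3.55 > 2.5.

yes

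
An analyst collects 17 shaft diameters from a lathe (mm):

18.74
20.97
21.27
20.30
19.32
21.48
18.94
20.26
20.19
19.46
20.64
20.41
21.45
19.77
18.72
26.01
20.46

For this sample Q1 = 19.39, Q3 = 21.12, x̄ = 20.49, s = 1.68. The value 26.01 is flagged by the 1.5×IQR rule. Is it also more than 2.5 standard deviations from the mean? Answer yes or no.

yes

z = (26.01 − 20.49) / 1.68 = 3.29.
|z| = 3.29 > 2.5.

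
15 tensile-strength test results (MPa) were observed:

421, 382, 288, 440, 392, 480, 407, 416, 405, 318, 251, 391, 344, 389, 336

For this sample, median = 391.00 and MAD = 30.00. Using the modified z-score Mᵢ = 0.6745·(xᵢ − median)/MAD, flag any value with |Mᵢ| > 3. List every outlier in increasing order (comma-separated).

|Mᵢ| > 3 ⇔ |xᵢ − 391.00| > 3·30.00/0.6745 = 133.43.
So outliers lie outside [257.57, 524.43].
251: M = -3.15 → outlier.

251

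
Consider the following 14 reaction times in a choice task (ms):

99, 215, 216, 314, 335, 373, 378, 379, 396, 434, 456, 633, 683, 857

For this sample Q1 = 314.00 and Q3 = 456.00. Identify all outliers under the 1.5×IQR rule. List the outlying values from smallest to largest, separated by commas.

IQR = Q3 − Q1 = 456.00 − 314.00 = 142.00.
Lower fence = Q1 − 1.5·IQR = 314.00 − 213.00 = 101.00.
Upper fence = Q3 + 1.5·IQR = 456.00 + 213.00 = 669.00.
99 < 101.00 → outlier.
683 > 669.00 → outlier.
857 > 669.00 → outlier.
All remaining values lie within [101.00, 669.00].

99, 683, 857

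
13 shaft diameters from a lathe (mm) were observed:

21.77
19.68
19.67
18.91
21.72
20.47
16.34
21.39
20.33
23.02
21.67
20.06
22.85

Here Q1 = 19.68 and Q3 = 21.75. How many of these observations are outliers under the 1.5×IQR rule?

IQR = 2.07; fences at 19.68 − 3.105 = 16.575 and 21.75 + 3.105 = 24.855.
Outside the cutoffs: 16.34.

1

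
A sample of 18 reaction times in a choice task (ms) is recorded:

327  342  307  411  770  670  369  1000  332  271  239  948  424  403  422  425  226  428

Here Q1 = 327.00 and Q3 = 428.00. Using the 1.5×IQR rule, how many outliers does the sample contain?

IQR = 101.00; fences at 327.00 − 151.50 = 175.50 and 428.00 + 151.50 = 579.50.
Outside the cutoffs: 670, 770, 948, 1000.

4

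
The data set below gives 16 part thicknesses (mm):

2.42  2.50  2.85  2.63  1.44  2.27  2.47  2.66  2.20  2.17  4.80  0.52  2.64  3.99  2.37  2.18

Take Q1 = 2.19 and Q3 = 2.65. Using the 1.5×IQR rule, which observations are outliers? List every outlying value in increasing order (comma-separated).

0.52, 1.44, 3.99, 4.80

IQR = Q3 − Q1 = 2.65 − 2.19 = 0.46.
Lower fence = Q1 − 1.5·IQR = 2.19 − 0.69 = 1.50.
Upper fence = Q3 + 1.5·IQR = 2.65 + 0.69 = 3.34.
0.52 < 1.50 → outlier.
1.44 < 1.50 → outlier.
3.99 > 3.34 → outlier.
4.80 > 3.34 → outlier.
All remaining values lie within [1.50, 3.34].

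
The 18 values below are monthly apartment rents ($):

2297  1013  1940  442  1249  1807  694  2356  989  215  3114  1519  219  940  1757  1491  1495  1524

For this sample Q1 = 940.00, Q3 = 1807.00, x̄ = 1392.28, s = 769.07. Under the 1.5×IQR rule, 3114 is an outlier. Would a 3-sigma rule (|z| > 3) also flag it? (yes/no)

z = (3114 − 1392.28) / 769.07 = 2.24.
|z| = 2.24 ≤ 3.

no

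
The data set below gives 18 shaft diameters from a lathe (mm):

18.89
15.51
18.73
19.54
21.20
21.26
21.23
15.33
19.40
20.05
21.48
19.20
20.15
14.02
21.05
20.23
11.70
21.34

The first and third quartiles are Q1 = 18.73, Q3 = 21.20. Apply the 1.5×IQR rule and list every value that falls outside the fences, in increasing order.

11.70, 14.02

IQR = Q3 − Q1 = 21.20 − 18.73 = 2.47.
Lower fence = Q1 − 1.5·IQR = 18.73 − 3.705 = 15.025.
Upper fence = Q3 + 1.5·IQR = 21.20 + 3.705 = 24.905.
11.70 < 15.025 → outlier.
14.02 < 15.025 → outlier.
All remaining values lie within [15.025, 24.905].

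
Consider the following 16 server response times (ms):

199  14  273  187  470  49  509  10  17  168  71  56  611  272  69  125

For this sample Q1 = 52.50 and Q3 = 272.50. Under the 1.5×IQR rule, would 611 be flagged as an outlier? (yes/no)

yes

IQR = Q3 − Q1 = 272.50 − 52.50 = 220.00.
Lower fence = Q1 − 1.5·IQR = 52.50 − 330.00 = -277.50.
Upper fence = Q3 + 1.5·IQR = 272.50 + 330.00 = 602.50.
611 lies above the upper fence.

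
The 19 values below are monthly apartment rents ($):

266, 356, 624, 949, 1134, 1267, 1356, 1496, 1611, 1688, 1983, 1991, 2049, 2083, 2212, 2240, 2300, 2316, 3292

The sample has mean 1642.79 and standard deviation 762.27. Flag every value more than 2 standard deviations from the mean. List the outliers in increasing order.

Cutoffs at x̄ ± 2s: 1642.79 ± 2·762.27 = [118.25, 3167.33].
3292: z = 2.16, |z| > 2 → outlier.
Every other value lies within [118.25, 3167.33].

3292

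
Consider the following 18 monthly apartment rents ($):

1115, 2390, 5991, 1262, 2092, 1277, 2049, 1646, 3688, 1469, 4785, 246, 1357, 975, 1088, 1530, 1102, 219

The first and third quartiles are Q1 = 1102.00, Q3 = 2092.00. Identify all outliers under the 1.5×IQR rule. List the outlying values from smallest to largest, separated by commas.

3688, 4785, 5991

IQR = Q3 − Q1 = 2092.00 − 1102.00 = 990.00.
Lower fence = Q1 − 1.5·IQR = 1102.00 − 1485.00 = -383.00.
Upper fence = Q3 + 1.5·IQR = 2092.00 + 1485.00 = 3577.00.
3688 > 3577.00 → outlier.
4785 > 3577.00 → outlier.
5991 > 3577.00 → outlier.
All remaining values lie within [-383.00, 3577.00].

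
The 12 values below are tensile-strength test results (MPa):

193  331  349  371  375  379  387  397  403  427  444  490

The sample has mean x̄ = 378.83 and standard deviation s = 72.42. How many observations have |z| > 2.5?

1

Cutoffs: x̄ ± 2.5s = [197.78, 559.88].
Outside the cutoffs: 193.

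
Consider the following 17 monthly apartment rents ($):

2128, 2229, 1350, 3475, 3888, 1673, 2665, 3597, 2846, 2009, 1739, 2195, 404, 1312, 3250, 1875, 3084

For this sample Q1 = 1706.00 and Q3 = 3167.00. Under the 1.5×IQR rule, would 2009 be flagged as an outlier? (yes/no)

no

IQR = Q3 − Q1 = 3167.00 − 1706.00 = 1461.00.
Lower fence = Q1 − 1.5·IQR = 1706.00 − 2191.50 = -485.50.
Upper fence = Q3 + 1.5·IQR = 3167.00 + 2191.50 = 5358.50.
2009 lies within [-485.50, 5358.50].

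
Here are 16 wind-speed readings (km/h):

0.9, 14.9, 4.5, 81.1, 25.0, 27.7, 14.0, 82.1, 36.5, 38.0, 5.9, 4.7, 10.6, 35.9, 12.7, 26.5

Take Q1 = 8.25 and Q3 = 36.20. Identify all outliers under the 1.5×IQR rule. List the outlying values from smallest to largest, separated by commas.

IQR = Q3 − Q1 = 36.20 − 8.25 = 27.95.
Lower fence = Q1 − 1.5·IQR = 8.25 − 41.925 = -33.675.
Upper fence = Q3 + 1.5·IQR = 36.20 + 41.925 = 78.125.
81.1 > 78.125 → outlier.
82.1 > 78.125 → outlier.
All remaining values lie within [-33.675, 78.125].

81.1, 82.1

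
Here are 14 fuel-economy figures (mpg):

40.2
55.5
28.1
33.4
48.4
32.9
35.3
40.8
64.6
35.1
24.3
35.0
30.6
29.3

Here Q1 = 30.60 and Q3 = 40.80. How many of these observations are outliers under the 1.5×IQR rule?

IQR = 10.20; fences at 30.60 − 15.30 = 15.30 and 40.80 + 15.30 = 56.10.
Outside the cutoffs: 64.6.

1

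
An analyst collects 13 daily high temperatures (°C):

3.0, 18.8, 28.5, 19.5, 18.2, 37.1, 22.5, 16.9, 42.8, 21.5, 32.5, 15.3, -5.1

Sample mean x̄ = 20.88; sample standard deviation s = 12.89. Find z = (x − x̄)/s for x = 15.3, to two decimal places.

-0.43

z = (15.3 − 20.88) / 12.89 = -0.43.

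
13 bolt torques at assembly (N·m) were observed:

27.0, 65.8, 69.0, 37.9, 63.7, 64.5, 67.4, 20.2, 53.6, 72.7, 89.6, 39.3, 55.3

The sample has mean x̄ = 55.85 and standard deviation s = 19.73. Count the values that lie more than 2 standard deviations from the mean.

Cutoffs: x̄ ± 2s = [16.39, 95.31].
Every value lies within the cutoffs.

0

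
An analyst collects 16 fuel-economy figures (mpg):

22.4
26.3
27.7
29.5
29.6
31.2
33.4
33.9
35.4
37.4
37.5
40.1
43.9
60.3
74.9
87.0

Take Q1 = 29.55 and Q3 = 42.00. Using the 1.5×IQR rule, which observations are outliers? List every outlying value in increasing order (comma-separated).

74.9, 87.0

IQR = Q3 − Q1 = 42.00 − 29.55 = 12.45.
Lower fence = Q1 − 1.5·IQR = 29.55 − 18.675 = 10.875.
Upper fence = Q3 + 1.5·IQR = 42.00 + 18.675 = 60.675.
74.9 > 60.675 → outlier.
87.0 > 60.675 → outlier.
All remaining values lie within [10.875, 60.675].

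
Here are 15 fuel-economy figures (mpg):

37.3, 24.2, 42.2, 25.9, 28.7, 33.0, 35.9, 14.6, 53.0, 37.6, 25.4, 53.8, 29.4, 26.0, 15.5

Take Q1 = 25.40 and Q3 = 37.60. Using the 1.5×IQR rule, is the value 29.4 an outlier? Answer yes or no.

no

IQR = Q3 − Q1 = 37.60 − 25.40 = 12.20.
Lower fence = Q1 − 1.5·IQR = 25.40 − 18.30 = 7.10.
Upper fence = Q3 + 1.5·IQR = 37.60 + 18.30 = 55.90.
29.4 lies within [7.10, 55.90].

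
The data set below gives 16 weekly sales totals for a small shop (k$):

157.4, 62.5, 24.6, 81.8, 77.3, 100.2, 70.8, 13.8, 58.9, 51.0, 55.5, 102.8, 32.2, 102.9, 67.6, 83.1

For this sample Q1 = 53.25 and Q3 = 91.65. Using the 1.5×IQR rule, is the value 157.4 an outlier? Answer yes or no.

IQR = Q3 − Q1 = 91.65 − 53.25 = 38.40.
Lower fence = Q1 − 1.5·IQR = 53.25 − 57.60 = -4.35.
Upper fence = Q3 + 1.5·IQR = 91.65 + 57.60 = 149.25.
157.4 lies above the upper fence.

yes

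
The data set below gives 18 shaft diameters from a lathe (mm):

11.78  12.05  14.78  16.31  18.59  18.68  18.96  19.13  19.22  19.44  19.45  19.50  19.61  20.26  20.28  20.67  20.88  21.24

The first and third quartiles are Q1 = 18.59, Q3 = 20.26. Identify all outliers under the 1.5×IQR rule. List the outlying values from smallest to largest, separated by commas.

11.78, 12.05, 14.78

IQR = Q3 − Q1 = 20.26 − 18.59 = 1.67.
Lower fence = Q1 − 1.5·IQR = 18.59 − 2.505 = 16.085.
Upper fence = Q3 + 1.5·IQR = 20.26 + 2.505 = 22.765.
11.78 < 16.085 → outlier.
12.05 < 16.085 → outlier.
14.78 < 16.085 → outlier.
All remaining values lie within [16.085, 22.765].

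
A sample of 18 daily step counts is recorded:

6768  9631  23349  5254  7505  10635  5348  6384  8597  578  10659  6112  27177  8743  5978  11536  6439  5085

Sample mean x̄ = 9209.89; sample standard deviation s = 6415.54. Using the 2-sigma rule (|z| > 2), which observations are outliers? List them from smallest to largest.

23349, 27177

Cutoffs at x̄ ± 2s: 9209.89 ± 2·6415.54 = [-3621.19, 22040.97].
23349: z = 2.20, |z| > 2 → outlier.
27177: z = 2.80, |z| > 2 → outlier.
Every other value lies within [-3621.19, 22040.97].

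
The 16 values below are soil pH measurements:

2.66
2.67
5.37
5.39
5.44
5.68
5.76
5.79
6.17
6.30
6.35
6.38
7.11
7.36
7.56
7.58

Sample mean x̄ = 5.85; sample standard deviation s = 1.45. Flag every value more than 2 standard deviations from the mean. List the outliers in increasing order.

2.66, 2.67

Cutoffs at x̄ ± 2s: 5.85 ± 2·1.45 = [2.95, 8.75].
2.66: z = -2.20, |z| > 2 → outlier.
2.67: z = -2.19, |z| > 2 → outlier.
Every other value lies within [2.95, 8.75].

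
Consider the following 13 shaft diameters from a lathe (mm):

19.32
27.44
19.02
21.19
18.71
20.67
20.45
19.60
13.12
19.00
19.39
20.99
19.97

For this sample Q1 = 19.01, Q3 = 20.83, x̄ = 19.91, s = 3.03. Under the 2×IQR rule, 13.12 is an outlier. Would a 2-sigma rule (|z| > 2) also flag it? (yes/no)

yes

z = (13.12 − 19.91) / 3.03 = -2.24.
|z| = 2.24 > 2.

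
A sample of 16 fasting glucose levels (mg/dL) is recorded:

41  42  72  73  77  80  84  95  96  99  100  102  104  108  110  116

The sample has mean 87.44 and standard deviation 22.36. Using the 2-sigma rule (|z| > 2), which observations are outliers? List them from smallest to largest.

Cutoffs at x̄ ± 2s: 87.44 ± 2·22.36 = [42.72, 132.16].
41: z = -2.08, |z| > 2 → outlier.
42: z = -2.03, |z| > 2 → outlier.
Every other value lies within [42.72, 132.16].

41, 42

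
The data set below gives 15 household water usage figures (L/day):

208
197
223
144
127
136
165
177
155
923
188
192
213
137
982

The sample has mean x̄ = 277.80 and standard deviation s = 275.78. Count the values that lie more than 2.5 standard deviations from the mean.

Cutoffs: x̄ ± 2.5s = [-411.65, 967.25].
Outside the cutoffs: 982.

1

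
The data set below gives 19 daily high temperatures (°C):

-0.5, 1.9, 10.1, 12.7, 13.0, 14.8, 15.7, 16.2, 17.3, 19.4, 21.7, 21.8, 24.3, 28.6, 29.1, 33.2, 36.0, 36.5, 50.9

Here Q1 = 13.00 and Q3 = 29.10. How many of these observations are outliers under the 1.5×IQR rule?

0

IQR = 16.10; fences at 13.00 − 24.15 = -11.15 and 29.10 + 24.15 = 53.25.
Every value lies within the cutoffs.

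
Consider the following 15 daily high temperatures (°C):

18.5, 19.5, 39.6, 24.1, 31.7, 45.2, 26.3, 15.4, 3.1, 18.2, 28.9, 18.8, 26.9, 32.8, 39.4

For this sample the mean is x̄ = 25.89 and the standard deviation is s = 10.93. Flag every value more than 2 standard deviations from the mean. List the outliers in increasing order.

Cutoffs at x̄ ± 2s: 25.89 ± 2·10.93 = [4.03, 47.75].
3.1: z = -2.09, |z| > 2 → outlier.
Every other value lies within [4.03, 47.75].

3.1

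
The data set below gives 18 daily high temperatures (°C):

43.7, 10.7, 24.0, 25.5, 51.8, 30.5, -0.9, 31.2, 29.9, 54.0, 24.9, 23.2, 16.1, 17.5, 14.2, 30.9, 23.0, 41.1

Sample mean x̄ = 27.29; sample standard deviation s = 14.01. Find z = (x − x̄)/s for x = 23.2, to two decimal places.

z = (23.2 − 27.29) / 14.01 = -0.29.

-0.29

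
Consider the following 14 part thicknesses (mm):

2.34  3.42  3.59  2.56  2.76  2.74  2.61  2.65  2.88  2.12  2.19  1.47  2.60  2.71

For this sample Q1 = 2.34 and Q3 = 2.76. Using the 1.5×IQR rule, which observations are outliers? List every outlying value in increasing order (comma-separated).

IQR = Q3 − Q1 = 2.76 − 2.34 = 0.42.
Lower fence = Q1 − 1.5·IQR = 2.34 − 0.63 = 1.71.
Upper fence = Q3 + 1.5·IQR = 2.76 + 0.63 = 3.39.
1.47 < 1.71 → outlier.
3.42 > 3.39 → outlier.
3.59 > 3.39 → outlier.
All remaining values lie within [1.71, 3.39].

1.47, 3.42, 3.59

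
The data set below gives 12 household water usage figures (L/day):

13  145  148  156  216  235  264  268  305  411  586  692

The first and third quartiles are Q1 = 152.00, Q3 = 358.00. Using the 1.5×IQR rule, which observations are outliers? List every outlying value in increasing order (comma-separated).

IQR = Q3 − Q1 = 358.00 − 152.00 = 206.00.
Lower fence = Q1 − 1.5·IQR = 152.00 − 309.00 = -157.00.
Upper fence = Q3 + 1.5·IQR = 358.00 + 309.00 = 667.00.
692 > 667.00 → outlier.
All remaining values lie within [-157.00, 667.00].

692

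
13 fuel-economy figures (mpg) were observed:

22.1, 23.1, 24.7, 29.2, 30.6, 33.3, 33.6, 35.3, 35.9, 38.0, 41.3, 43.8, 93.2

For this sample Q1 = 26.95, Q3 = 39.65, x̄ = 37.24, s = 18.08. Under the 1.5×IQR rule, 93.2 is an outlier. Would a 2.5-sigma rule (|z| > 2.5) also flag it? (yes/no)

yes

z = (93.2 − 37.24) / 18.08 = 3.10.
|z| = 3.10 > 2.5.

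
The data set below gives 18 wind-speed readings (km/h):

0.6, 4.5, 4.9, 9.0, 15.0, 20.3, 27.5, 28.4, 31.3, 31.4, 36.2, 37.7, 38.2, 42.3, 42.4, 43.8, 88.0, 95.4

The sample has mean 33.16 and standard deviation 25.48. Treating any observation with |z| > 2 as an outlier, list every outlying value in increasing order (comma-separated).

88.0, 95.4

Cutoffs at x̄ ± 2s: 33.16 ± 2·25.48 = [-17.80, 84.12].
88.0: z = 2.15, |z| > 2 → outlier.
95.4: z = 2.44, |z| > 2 → outlier.
Every other value lies within [-17.80, 84.12].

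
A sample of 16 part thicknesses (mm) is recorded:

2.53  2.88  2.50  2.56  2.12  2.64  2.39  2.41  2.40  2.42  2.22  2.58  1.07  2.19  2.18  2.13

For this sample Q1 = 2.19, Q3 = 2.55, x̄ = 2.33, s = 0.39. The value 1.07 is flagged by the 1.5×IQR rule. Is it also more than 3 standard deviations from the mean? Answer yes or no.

z = (1.07 − 2.33) / 0.39 = -3.23.
|z| = 3.23 > 3.

yes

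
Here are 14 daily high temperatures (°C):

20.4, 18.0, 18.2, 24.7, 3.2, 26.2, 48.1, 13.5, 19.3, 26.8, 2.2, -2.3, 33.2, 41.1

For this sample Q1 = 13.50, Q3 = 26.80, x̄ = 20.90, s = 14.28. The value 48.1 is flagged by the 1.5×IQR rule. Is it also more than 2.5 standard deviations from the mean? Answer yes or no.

no

z = (48.1 − 20.90) / 14.28 = 1.90.
|z| = 1.90 ≤ 2.5.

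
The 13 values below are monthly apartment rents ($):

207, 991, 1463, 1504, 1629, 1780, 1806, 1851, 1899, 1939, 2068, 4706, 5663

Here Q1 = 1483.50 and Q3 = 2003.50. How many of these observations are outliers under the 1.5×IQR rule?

IQR = 520.00; fences at 1483.50 − 780.00 = 703.50 and 2003.50 + 780.00 = 2783.50.
Outside the cutoffs: 207, 4706, 5663.

3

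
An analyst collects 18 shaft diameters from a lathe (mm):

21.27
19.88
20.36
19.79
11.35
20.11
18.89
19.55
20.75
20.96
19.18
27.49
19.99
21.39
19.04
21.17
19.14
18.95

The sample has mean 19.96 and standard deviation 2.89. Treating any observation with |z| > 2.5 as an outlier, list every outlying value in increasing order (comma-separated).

Cutoffs at x̄ ± 2.5s: 19.96 ± 2.5·2.89 = [12.735, 27.185].
11.35: z = -2.98, |z| > 2.5 → outlier.
27.49: z = 2.61, |z| > 2.5 → outlier.
Every other value lies within [12.735, 27.185].

11.35, 27.49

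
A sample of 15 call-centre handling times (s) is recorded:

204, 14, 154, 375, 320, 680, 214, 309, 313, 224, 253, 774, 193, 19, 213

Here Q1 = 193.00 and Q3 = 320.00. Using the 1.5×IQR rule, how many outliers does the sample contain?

IQR = 127.00; fences at 193.00 − 190.50 = 2.50 and 320.00 + 190.50 = 510.50.
Outside the cutoffs: 680, 774.

2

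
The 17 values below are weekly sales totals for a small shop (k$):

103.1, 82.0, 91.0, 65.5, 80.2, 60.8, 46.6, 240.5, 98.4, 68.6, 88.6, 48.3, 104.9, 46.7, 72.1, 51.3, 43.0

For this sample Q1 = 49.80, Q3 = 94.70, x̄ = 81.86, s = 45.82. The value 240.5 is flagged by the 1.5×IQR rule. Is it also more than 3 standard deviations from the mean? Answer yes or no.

z = (240.5 − 81.86) / 45.82 = 3.46.
|z| = 3.46 > 3.

yes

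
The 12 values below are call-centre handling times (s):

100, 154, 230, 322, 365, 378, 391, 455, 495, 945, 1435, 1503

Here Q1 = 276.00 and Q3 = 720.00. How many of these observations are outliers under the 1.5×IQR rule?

IQR = 444.00; fences at 276.00 − 666.00 = -390.00 and 720.00 + 666.00 = 1386.00.
Outside the cutoffs: 1435, 1503.

2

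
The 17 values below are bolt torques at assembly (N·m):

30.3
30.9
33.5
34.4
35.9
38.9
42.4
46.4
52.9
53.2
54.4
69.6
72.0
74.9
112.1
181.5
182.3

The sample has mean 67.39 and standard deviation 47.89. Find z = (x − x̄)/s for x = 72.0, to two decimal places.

0.10

z = (72.0 − 67.39) / 47.89 = 0.10.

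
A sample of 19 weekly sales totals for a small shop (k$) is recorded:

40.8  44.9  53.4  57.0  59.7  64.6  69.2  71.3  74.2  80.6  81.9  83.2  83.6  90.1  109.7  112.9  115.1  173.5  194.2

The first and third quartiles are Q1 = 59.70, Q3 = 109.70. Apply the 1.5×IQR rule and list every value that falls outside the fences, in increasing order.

IQR = Q3 − Q1 = 109.70 − 59.70 = 50.00.
Lower fence = Q1 − 1.5·IQR = 59.70 − 75.00 = -15.30.
Upper fence = Q3 + 1.5·IQR = 109.70 + 75.00 = 184.70.
194.2 > 184.70 → outlier.
All remaining values lie within [-15.30, 184.70].

194.2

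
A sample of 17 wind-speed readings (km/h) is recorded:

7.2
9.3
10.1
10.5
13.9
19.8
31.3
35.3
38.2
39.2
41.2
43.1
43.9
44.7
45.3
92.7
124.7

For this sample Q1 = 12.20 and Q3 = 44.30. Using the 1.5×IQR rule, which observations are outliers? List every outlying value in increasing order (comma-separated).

IQR = Q3 − Q1 = 44.30 − 12.20 = 32.10.
Lower fence = Q1 − 1.5·IQR = 12.20 − 48.15 = -35.95.
Upper fence = Q3 + 1.5·IQR = 44.30 + 48.15 = 92.45.
92.7 > 92.45 → outlier.
124.7 > 92.45 → outlier.
All remaining values lie within [-35.95, 92.45].

92.7, 124.7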